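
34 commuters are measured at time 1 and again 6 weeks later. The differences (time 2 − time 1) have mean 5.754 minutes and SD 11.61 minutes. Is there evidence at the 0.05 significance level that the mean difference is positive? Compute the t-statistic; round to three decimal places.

2.890

H0: μ_d = 0; H1: μ_d > 0 (paired t-test on the differences, right-tailed).
t = d̄/(s_d/√n) = 5.754/(11.61/√34) = 2.890
df = n − 1 = 33
p-value = P(T ≥ 2.890) ≈ 0.003
Since p ≈ 0.003 < α = 0.05, reject H0; the evidence is statistically significant.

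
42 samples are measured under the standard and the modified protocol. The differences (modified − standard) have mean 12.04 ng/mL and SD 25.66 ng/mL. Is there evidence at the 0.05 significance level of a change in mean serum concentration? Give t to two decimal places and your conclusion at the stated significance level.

H0: μ_d = 0; H1: μ_d ≠ 0 (paired t-test on the differences, two-sided).
t = d̄/(s_d/√n) = 12.04/(25.66/√42) = 3.04
df = n − 1 = 41
Two-sided p-value ≈ 0.004
Since p ≈ 0.004 < α = 0.05, reject H0; the data support H1.

t = 3.04; reject H0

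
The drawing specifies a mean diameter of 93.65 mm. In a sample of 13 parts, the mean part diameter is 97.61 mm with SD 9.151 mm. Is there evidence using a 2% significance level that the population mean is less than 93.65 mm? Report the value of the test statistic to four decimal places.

H0: μ = 93.65; H1: μ < 93.65 (one-sample t-test, left-tailed).
t = (x̄ − μ₀)/(s/√n) = (97.61 − 93.65)/(9.151/√13) = 1.5603
df = n − 1 = 12
p-value = P(T ≤ 1.5603) ≈ 0.9277
Since p ≈ 0.9277 > α = 0.02, fail to reject H0; the evidence is not statistically significant.

1.5603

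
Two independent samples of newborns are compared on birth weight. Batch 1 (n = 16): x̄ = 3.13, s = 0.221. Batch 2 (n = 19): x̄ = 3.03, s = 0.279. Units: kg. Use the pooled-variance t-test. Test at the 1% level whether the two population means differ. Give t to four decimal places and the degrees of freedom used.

Let group 1 = batch 1, group 2 = batch 2. H0: μ_1 = μ_2; H1: μ_1 ≠ μ_2 (two-sample pooled-variance t-test, two-sided).
s_p² = [(16−1)·0.221² + (19−1)·0.279²]/(16+19−2) = 0.0646592
t = (3.13 − 3.03)/√[0.0646592·(1/16 + 1/19)] = 1.1590
df = n₁ + n₂ − 2 = 33
Two-sided p-value ≈ 0.2548
Since p ≈ 0.2548 > α = 0.01, fail to reject H0; the evidence is not statistically significant.

t = 1.1590, df = 33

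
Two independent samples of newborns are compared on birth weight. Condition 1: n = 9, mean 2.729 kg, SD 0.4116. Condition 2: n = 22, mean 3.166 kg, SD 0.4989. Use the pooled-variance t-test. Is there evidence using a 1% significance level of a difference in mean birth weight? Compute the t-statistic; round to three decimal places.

-2.318

Let group 1 = condition 1, group 2 = condition 2. H0: μ_1 = μ_2; H1: μ_1 ≠ μ_2 (two-sample pooled-variance t-test, two-sided).
s_p² = [(9−1)·0.4116² + (22−1)·0.4989²]/(9+22−2) = 0.226974
t = (2.729 − 3.166)/√[0.226974·(1/9 + 1/22)] = -2.318
df = n₁ + n₂ − 2 = 29
Two-sided p-value ≈ 0.028
Since p ≈ 0.028 > α = 0.01, fail to reject H0; the data do not provide sufficient evidence against H0.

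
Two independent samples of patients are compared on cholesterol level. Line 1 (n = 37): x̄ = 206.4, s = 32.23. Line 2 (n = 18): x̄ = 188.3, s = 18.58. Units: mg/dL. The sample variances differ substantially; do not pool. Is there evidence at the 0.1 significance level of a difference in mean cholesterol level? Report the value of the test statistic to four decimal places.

Let group 1 = line 1, group 2 = line 2. H0: μ_1 = μ_2; H1: μ_1 ≠ μ_2 (Welch's two-sample t-test, two-sided).
t = (x̄_1 − x̄_2)/√(s_1²/n_1 + s_2²/n_2) = (206.4 − 188.3)/√(32.23²/37 + 18.58²/18) = 2.6331
Welch–Satterthwaite df ≈ 51.29
Two-sided p-value ≈ 0.011
Since p ≈ 0.011 < α = 0.1, reject H0; the data support H1.

2.6331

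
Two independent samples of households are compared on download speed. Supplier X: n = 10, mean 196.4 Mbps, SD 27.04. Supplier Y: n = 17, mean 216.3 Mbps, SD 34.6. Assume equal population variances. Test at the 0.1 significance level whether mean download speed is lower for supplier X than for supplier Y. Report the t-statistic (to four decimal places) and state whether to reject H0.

Let group 1 = supplier X, group 2 = supplier Y. H0: μ_1 = μ_2; H1: μ_1 < μ_2 (two-sample pooled-variance t-test, left-tailed).
s_p² = [(10−1)·27.04² + (17−1)·34.6²]/(10+17−2) = 1029.4
t = (196.4 − 216.3)/√[1029.4·(1/10 + 1/17)] = -1.5563
df = n₁ + n₂ − 2 = 25
p-value = P(T ≤ -1.5563) ≈ 0.0661
Since p ≈ 0.0661 < α = 0.1, reject H0; the evidence is statistically significant.

t = -1.5563; reject H0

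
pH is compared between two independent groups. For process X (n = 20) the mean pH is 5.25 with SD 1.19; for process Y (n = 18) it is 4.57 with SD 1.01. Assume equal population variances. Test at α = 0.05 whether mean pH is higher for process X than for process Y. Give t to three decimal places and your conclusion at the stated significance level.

Let group 1 = process X, group 2 = process Y. H0: μ_1 = μ_2; H1: μ_1 > μ_2 (two-sample pooled-variance t-test, right-tailed).
s_p² = [(20−1)·1.19² + (18−1)·1.01²]/(20+18−2) = 1.2291
t = (5.25 − 4.57)/√[1.2291·(1/20 + 1/18)] = 1.888
df = n₁ + n₂ − 2 = 36
p-value = P(T ≥ 1.888) ≈ 0.034
Since p ≈ 0.034 < α = 0.05, reject H0; the data support H1.

t = 1.888; reject H0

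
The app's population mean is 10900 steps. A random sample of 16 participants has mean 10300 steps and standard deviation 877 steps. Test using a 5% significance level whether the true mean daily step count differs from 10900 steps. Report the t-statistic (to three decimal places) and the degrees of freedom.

H0: μ = 10900; H1: μ ≠ 10900 (one-sample t-test, two-sided).
t = (x̄ − μ₀)/(s/√n) = (10300 − 10900)/(877/√16) = -2.737
df = n − 1 = 15
Two-sided p-value ≈ 0.015
Since p ≈ 0.015 < α = 0.05, reject H0; the evidence is statistically significant.

t = -2.737, df = 15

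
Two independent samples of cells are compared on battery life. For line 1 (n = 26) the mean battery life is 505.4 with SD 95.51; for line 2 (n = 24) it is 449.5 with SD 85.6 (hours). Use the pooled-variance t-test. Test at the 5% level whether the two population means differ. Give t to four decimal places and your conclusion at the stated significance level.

Let group 1 = line 1, group 2 = line 2. H0: μ_1 = μ_2; H1: μ_1 ≠ μ_2 (two-sample pooled-variance t-test, two-sided).
s_p² = [(26−1)·95.51² + (24−1)·85.6²]/(26+24−2) = 8262.15
t = (505.4 − 449.5)/√[8262.15·(1/26 + 1/24)] = 2.1726
df = n₁ + n₂ − 2 = 48
Two-sided p-value ≈ 0.035
Since p ≈ 0.035 < α = 0.05, reject H0; the data support H1.

t = 2.1726; reject H0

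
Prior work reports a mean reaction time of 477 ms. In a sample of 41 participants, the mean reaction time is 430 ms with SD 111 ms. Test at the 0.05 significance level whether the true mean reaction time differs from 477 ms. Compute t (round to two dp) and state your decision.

t = -2.71; reject H0

H0: μ = 477; H1: μ ≠ 477 (one-sample t-test, two-sided).
t = (x̄ − μ₀)/(s/√n) = (430 − 477)/(111/√41) = -2.71
df = n − 1 = 40
Two-sided p-value ≈ 0.010
Since p ≈ 0.010 < α = 0.05, reject H0; the data support H1.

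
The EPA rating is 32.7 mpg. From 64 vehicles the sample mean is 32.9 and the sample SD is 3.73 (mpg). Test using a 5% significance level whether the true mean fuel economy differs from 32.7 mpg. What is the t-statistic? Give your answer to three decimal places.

0.429

H0: μ = 32.7; H1: μ ≠ 32.7 (one-sample t-test, two-sided).
t = (x̄ − μ₀)/(s/√n) = (32.9 − 32.7)/(3.73/√64) = 0.429
df = n − 1 = 63
Two-sided p-value ≈ 0.669
Since p ≈ 0.669 > α = 0.05, fail to reject H0; the data do not provide sufficient evidence against H0.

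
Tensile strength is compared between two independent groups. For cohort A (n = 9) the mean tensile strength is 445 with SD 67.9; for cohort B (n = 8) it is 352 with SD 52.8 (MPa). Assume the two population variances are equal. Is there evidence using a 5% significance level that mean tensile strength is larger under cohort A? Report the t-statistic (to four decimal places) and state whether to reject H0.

Let group 1 = cohort A, group 2 = cohort B. H0: μ_1 = μ_2; H1: μ_1 > μ_2 (two-sample pooled-variance t-test, right-tailed).
s_p² = [(9−1)·67.9² + (8−1)·52.8²]/(9+8−2) = 3759.88
t = (445 − 352)/√[3759.88·(1/9 + 1/8)] = 3.1213
df = n₁ + n₂ − 2 = 15
p-value = P(T ≥ 3.1213) ≈ 0.0035
Since p ≈ 0.0035 < α = 0.05, reject H0; the data support H1.

t = 3.1213; reject H0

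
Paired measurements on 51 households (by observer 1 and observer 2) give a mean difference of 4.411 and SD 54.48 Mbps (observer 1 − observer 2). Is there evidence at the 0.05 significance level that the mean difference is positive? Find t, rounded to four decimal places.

0.5782

H0: μ_d = 0; H1: μ_d > 0 (paired t-test on the differences, right-tailed).
t = d̄/(s_d/√n) = 4.411/(54.48/√51) = 0.5782
df = n − 1 = 50
p-value = P(T ≥ 0.5782) ≈ 0.2829
Since p ≈ 0.2829 > α = 0.05, fail to reject H0; the data do not provide sufficient evidence against H0.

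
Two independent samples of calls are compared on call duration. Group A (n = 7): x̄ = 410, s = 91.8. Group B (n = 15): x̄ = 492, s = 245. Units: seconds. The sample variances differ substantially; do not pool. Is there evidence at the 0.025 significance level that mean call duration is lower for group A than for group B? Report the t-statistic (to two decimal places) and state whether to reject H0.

t = -1.14; fail to reject H0

Let group 1 = group A, group 2 = group B. H0: μ_1 = μ_2; H1: μ_1 < μ_2 (Welch's two-sample t-test, left-tailed).
t = (x̄_1 − x̄_2)/√(s_1²/n_1 + s_2²/n_2) = (410 − 492)/√(91.8²/7 + 245²/15) = -1.14
Welch–Satterthwaite df ≈ 19.56
p-value = P(T ≤ -1.14) ≈ 0.1347
Since p ≈ 0.1347 > α = 0.025, fail to reject H0; the evidence is not statistically significant.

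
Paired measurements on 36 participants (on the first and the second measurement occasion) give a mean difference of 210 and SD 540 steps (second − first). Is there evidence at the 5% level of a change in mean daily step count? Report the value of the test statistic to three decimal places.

2.333

H0: μ_d = 0; H1: μ_d ≠ 0 (paired t-test on the differences, two-sided).
t = d̄/(s_d/√n) = 210/(540/√36) = 2.333
df = n − 1 = 35
Two-sided p-value ≈ 0.0255
Since p ≈ 0.0255 < α = 0.05, reject H0; the data support H1.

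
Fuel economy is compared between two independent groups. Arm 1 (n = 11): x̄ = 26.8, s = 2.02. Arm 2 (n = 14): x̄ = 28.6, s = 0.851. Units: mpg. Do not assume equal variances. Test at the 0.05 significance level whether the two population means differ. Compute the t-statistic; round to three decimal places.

Let group 1 = arm 1, group 2 = arm 2. H0: μ_1 = μ_2; H1: μ_1 ≠ μ_2 (Welch's two-sample t-test, two-sided).
t = (x̄_1 − x̄_2)/√(s_1²/n_1 + s_2²/n_2) = (26.8 − 28.6)/√(2.02²/11 + 0.851²/14) = -2.769
Welch–Satterthwaite df ≈ 12.79
Two-sided p-value ≈ 0.0162
Since p ≈ 0.0162 < α = 0.05, reject H0; the data support H1.

-2.769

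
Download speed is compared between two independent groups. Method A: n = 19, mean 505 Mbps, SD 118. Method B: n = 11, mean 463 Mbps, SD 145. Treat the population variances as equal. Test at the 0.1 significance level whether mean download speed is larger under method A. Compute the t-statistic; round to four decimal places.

0.8641

Let group 1 = method A, group 2 = method B. H0: μ_1 = μ_2; H1: μ_1 > μ_2 (two-sample pooled-variance t-test, right-tailed).
s_p² = [(19−1)·118² + (11−1)·145²]/(19+11−2) = 16460.1
t = (505 − 463)/√[16460.1·(1/19 + 1/11)] = 0.8641
df = n₁ + n₂ − 2 = 28
p-value = P(T ≥ 0.8641) ≈ 0.197
Since p ≈ 0.197 > α = 0.1, fail to reject H0; the data do not provide sufficient evidence against H0.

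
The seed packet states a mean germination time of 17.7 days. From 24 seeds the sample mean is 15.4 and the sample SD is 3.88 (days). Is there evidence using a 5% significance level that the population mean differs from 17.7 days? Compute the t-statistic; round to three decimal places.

-2.904

H0: μ = 17.7; H1: μ ≠ 17.7 (one-sample t-test, two-sided).
t = (x̄ − μ₀)/(s/√n) = (15.4 − 17.7)/(3.88/√24) = -2.904
df = n − 1 = 23
Two-sided p-value ≈ 0.0080
Since p ≈ 0.0080 < α = 0.05, reject H0; the evidence is statistically significant.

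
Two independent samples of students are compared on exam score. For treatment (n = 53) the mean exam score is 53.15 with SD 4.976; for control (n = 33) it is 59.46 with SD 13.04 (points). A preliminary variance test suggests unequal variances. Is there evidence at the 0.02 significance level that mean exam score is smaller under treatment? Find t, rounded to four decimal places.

-2.6617

Let group 1 = treatment, group 2 = control. H0: μ_1 = μ_2; H1: μ_1 < μ_2 (Welch's two-sample t-test, left-tailed).
t = (x̄_1 − x̄_2)/√(s_1²/n_1 + s_2²/n_2) = (53.15 − 59.46)/√(4.976²/53 + 13.04²/33) = -2.6617
Welch–Satterthwaite df ≈ 37.87
p-value = P(T ≤ -2.6617) ≈ 0.006
Since p ≈ 0.006 < α = 0.02, reject H0; the data support H1.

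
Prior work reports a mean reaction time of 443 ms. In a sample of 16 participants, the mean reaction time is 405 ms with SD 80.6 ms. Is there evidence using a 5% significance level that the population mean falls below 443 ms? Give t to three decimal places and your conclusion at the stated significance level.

t = -1.886; reject H0

H0: μ = 443; H1: μ < 443 (one-sample t-test, left-tailed).
t = (x̄ − μ₀)/(s/√n) = (405 − 443)/(80.6/√16) = -1.886
df = n − 1 = 15
p-value = P(T ≤ -1.886) ≈ 0.0394
Since p ≈ 0.0394 < α = 0.05, reject H0; the evidence is statistically significant.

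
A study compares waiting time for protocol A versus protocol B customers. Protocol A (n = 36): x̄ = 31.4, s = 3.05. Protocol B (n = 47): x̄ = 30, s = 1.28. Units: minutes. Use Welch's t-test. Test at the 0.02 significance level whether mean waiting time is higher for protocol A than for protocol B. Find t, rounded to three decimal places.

Let group 1 = protocol A, group 2 = protocol B. H0: μ_1 = μ_2; H1: μ_1 > μ_2 (Welch's two-sample t-test, right-tailed).
t = (x̄_1 − x̄_2)/√(s_1²/n_1 + s_2²/n_2) = (31.4 − 30)/√(3.05²/36 + 1.28²/47) = 2.585
Welch–Satterthwaite df ≈ 44.46
p-value = P(T ≥ 2.585) ≈ 0.0065
Since p ≈ 0.0065 < α = 0.02, reject H0; the evidence is statistically significant.

2.585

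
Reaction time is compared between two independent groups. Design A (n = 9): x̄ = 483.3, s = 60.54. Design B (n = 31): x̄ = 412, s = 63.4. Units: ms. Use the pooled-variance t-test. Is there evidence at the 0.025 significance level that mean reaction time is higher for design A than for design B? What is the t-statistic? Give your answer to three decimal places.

2.998

Let group 1 = design A, group 2 = design B. H0: μ_1 = μ_2; H1: μ_1 > μ_2 (two-sample pooled-variance t-test, right-tailed).
s_p² = [(9−1)·60.54² + (31−1)·63.4²]/(9+31−2) = 3944.94
t = (483.3 − 412)/√[3944.94·(1/9 + 1/31)] = 2.998
df = n₁ + n₂ − 2 = 38
p-value = P(T ≥ 2.998) ≈ 0.0024
Since p ≈ 0.0024 < α = 0.025, reject H0; the evidence is statistically significant.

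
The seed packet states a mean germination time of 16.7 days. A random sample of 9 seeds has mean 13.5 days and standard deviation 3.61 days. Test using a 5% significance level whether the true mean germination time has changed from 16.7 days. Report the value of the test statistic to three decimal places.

-2.659

H0: μ = 16.7; H1: μ ≠ 16.7 (one-sample t-test, two-sided).
t = (x̄ − μ₀)/(s/√n) = (13.5 − 16.7)/(3.61/√9) = -2.659
df = n − 1 = 8
Two-sided p-value ≈ 0.0288
Since p ≈ 0.0288 < α = 0.05, reject H0; the data support H1.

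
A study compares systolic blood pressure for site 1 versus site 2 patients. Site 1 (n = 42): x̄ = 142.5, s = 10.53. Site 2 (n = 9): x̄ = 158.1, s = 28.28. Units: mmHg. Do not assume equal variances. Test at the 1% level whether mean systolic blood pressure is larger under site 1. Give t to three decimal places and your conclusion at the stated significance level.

t = -1.631; fail to reject H0

Let group 1 = site 1, group 2 = site 2. H0: μ_1 = μ_2; H1: μ_1 > μ_2 (Welch's two-sample t-test, right-tailed).
t = (x̄_1 − x̄_2)/√(s_1²/n_1 + s_2²/n_2) = (142.5 − 158.1)/√(10.53²/42 + 28.28²/9) = -1.631
Welch–Satterthwaite df ≈ 8.48
p-value = P(T ≥ -1.631) ≈ 0.930
Since p ≈ 0.930 > α = 0.01, fail to reject H0; the data do not provide sufficient evidence against H0.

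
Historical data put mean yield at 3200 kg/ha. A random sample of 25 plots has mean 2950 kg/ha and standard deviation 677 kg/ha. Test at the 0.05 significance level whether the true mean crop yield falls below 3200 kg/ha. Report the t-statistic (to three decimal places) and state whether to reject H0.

t = -1.846; reject H0

H0: μ = 3200; H1: μ < 3200 (one-sample t-test, left-tailed).
t = (x̄ − μ₀)/(s/√n) = (2950 − 3200)/(677/√25) = -1.846
df = n − 1 = 24
p-value = P(T ≤ -1.846) ≈ 0.039
Since p ≈ 0.039 < α = 0.05, reject H0; the data support H1.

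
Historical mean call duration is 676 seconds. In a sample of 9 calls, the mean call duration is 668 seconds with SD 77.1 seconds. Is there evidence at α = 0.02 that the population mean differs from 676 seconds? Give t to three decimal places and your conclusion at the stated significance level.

t = -0.311; fail to reject H0

H0: μ = 676; H1: μ ≠ 676 (one-sample t-test, two-sided).
t = (x̄ − μ₀)/(s/√n) = (668 − 676)/(77.1/√9) = -0.311
df = n − 1 = 8
Two-sided p-value ≈ 0.764
Since p ≈ 0.764 > α = 0.02, fail to reject H0; the data do not provide sufficient evidence against H0.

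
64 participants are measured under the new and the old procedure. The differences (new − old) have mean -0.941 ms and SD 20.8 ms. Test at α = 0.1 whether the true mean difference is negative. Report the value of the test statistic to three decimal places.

-0.362

H0: μ_d = 0; H1: μ_d < 0 (paired t-test on the differences, left-tailed).
t = d̄/(s_d/√n) = -0.941/(20.8/√64) = -0.362
df = n − 1 = 63
p-value = P(T ≤ -0.362) ≈ 0.359
Since p ≈ 0.359 > α = 0.1, fail to reject H0; the data do not provide sufficient evidence against H0.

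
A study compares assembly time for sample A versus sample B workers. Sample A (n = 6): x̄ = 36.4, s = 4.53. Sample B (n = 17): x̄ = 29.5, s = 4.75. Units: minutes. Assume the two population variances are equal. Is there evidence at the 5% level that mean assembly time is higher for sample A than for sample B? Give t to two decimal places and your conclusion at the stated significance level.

t = 3.09; reject H0

Let group 1 = sample A, group 2 = sample B. H0: μ_1 = μ_2; H1: μ_1 > μ_2 (two-sample pooled-variance t-test, right-tailed).
s_p² = [(6−1)·4.53² + (17−1)·4.75²]/(6+17−2) = 22.0764
t = (36.4 − 29.5)/√[22.0764·(1/6 + 1/17)] = 3.09
df = n₁ + n₂ − 2 = 21
p-value = P(T ≥ 3.09) ≈ 0.0028
Since p ≈ 0.0028 < α = 0.05, reject H0; the evidence is statistically significant.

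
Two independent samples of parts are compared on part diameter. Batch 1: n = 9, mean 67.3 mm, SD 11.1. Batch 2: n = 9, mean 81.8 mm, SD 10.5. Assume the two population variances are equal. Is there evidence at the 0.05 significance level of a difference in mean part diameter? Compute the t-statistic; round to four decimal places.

Let group 1 = batch 1, group 2 = batch 2. H0: μ_1 = μ_2; H1: μ_1 ≠ μ_2 (two-sample pooled-variance t-test, two-sided).
s_p² = [(9−1)·11.1² + (9−1)·10.5²]/(9+9−2) = 116.73
t = (67.3 − 81.8)/√[116.73·(1/9 + 1/9)] = -2.8470
df = n₁ + n₂ − 2 = 16
Two-sided p-value ≈ 0.0117
Since p ≈ 0.0117 < α = 0.05, reject H0; the evidence is statistically significant.

-2.8470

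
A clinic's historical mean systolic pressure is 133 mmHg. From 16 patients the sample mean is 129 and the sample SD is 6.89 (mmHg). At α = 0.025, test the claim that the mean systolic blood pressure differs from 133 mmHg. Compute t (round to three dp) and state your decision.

t = -2.322; fail to reject H0

H0: μ = 133; H1: μ ≠ 133 (one-sample t-test, two-sided).
t = (x̄ − μ₀)/(s/√n) = (129 − 133)/(6.89/√16) = -2.322
df = n − 1 = 15
Two-sided p-value ≈ 0.035
Since p ≈ 0.035 > α = 0.025, fail to reject H0; the data do not provide sufficient evidence against H0.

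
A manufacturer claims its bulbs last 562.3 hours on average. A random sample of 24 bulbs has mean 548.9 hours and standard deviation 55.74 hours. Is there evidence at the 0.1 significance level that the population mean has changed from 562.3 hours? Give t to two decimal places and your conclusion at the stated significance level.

t = -1.18; fail to reject H0

H0: μ = 562.3; H1: μ ≠ 562.3 (one-sample t-test, two-sided).
t = (x̄ − μ₀)/(s/√n) = (548.9 − 562.3)/(55.74/√24) = -1.18
df = n − 1 = 23
Two-sided p-value ≈ 0.251
Since p ≈ 0.251 > α = 0.1, fail to reject H0; the data do not provide sufficient evidence against H0.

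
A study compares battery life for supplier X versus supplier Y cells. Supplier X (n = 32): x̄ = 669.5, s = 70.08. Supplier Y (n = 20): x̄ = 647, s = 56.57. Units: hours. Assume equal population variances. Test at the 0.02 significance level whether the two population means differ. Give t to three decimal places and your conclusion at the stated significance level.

Let group 1 = supplier X, group 2 = supplier Y. H0: μ_1 = μ_2; H1: μ_1 ≠ μ_2 (two-sample pooled-variance t-test, two-sided).
s_p² = [(32−1)·70.08² + (20−1)·56.57²]/(32+20−2) = 4261.01
t = (669.5 − 647)/√[4261.01·(1/32 + 1/20)] = 1.209
df = n₁ + n₂ − 2 = 50
Two-sided p-value ≈ 0.2323
Since p ≈ 0.2323 > α = 0.02, fail to reject H0; the evidence is not statistically significant.

t = 1.209; fail to reject H0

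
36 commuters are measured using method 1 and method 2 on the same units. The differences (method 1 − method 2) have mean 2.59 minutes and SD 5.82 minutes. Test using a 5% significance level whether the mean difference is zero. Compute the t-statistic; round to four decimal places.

2.6701

H0: μ_d = 0; H1: μ_d ≠ 0 (paired t-test on the differences, two-sided).
t = d̄/(s_d/√n) = 2.59/(5.82/√36) = 2.6701
df = n − 1 = 35
Two-sided p-value ≈ 0.011
Since p ≈ 0.011 < α = 0.05, reject H0; the evidence is statistically significant.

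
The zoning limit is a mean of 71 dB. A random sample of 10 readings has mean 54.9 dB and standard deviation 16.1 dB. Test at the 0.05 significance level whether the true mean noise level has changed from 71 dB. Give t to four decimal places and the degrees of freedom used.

t = -3.1623, df = 9

H0: μ = 71; H1: μ ≠ 71 (one-sample t-test, two-sided).
t = (x̄ − μ₀)/(s/√n) = (54.9 − 71)/(16.1/√10) = -3.1623
df = n − 1 = 9
Two-sided p-value ≈ 0.012
Since p ≈ 0.012 < α = 0.05, reject H0; the data support H1.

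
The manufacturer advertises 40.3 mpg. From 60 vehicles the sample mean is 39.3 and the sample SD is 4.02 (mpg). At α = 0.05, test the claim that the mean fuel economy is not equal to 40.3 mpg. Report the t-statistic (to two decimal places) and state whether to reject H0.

H0: μ = 40.3; H1: μ ≠ 40.3 (one-sample t-test, two-sided).
t = (x̄ − μ₀)/(s/√n) = (39.3 − 40.3)/(4.02/√60) = -1.93
df = n − 1 = 59
Two-sided p-value ≈ 0.0588
Since p ≈ 0.0588 > α = 0.05, fail to reject H0; the data do not provide sufficient evidence against H0.

t = -1.93; fail to reject H0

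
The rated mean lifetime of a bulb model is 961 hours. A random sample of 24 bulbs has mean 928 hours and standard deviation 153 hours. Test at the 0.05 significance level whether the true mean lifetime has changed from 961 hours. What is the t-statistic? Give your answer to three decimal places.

-1.057

H0: μ = 961; H1: μ ≠ 961 (one-sample t-test, two-sided).
t = (x̄ − μ₀)/(s/√n) = (928 − 961)/(153/√24) = -1.057
df = n − 1 = 23
Two-sided p-value ≈ 0.302
Since p ≈ 0.302 > α = 0.05, fail to reject H0; the evidence is not statistically significant.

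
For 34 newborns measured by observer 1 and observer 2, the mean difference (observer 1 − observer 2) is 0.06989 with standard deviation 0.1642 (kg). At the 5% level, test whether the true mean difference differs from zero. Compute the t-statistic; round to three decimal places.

2.482

H0: μ_d = 0; H1: μ_d ≠ 0 (paired t-test on the differences, two-sided).
t = d̄/(s_d/√n) = 0.06989/(0.1642/√34) = 2.482
df = n − 1 = 33
Two-sided p-value ≈ 0.0183
Since p ≈ 0.0183 < α = 0.05, reject H0; the evidence is statistically significant.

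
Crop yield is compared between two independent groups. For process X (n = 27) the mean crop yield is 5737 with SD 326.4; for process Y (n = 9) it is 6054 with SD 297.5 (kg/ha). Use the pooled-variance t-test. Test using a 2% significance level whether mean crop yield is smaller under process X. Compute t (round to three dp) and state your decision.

Let group 1 = process X, group 2 = process Y. H0: μ_1 = μ_2; H1: μ_1 < μ_2 (two-sample pooled-variance t-test, left-tailed).
s_p² = [(27−1)·326.4² + (9−1)·297.5²]/(27+9−2) = 102294
t = (5737 − 6054)/√[102294·(1/27 + 1/9)] = -2.575
df = n₁ + n₂ − 2 = 34
p-value = P(T ≤ -2.575) ≈ 0.0073
Since p ≈ 0.0073 < α = 0.02, reject H0; the data support H1.

t = -2.575; reject H0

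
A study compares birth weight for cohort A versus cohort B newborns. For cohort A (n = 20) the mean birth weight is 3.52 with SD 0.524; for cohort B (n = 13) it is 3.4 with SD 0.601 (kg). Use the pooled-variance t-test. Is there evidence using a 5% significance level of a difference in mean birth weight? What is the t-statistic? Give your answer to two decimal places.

0.61

Let group 1 = cohort A, group 2 = cohort B. H0: μ_1 = μ_2; H1: μ_1 ≠ μ_2 (two-sample pooled-variance t-test, two-sided).
s_p² = [(20−1)·0.524² + (13−1)·0.601²]/(20+13−2) = 0.308108
t = (3.52 − 3.4)/√[0.308108·(1/20 + 1/13)] = 0.61
df = n₁ + n₂ − 2 = 31
Two-sided p-value ≈ 0.548
Since p ≈ 0.548 > α = 0.05, fail to reject H0; the evidence is not statistically significant.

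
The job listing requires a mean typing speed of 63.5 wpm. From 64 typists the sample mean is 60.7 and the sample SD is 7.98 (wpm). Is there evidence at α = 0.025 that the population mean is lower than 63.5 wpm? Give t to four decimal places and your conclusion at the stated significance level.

t = -2.8070; reject H0

H0: μ = 63.5; H1: μ < 63.5 (one-sample t-test, left-tailed).
t = (x̄ − μ₀)/(s/√n) = (60.7 − 63.5)/(7.98/√64) = -2.8070
df = n − 1 = 63
p-value = P(T ≤ -2.8070) ≈ 0.003
Since p ≈ 0.003 < α = 0.025, reject H0; the evidence is statistically significant.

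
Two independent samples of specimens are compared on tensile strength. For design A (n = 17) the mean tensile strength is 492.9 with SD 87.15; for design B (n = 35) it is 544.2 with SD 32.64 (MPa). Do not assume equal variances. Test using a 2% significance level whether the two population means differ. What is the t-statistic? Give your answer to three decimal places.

Let group 1 = design A, group 2 = design B. H0: μ_1 = μ_2; H1: μ_1 ≠ μ_2 (Welch's two-sample t-test, two-sided).
t = (x̄_1 − x̄_2)/√(s_1²/n_1 + s_2²/n_2) = (492.9 − 544.2)/√(87.15²/17 + 32.64²/35) = -2.348
Welch–Satterthwaite df ≈ 18.21
Two-sided p-value ≈ 0.0303
Since p ≈ 0.0303 > α = 0.02, fail to reject H0; the evidence is not statistically significant.

-2.348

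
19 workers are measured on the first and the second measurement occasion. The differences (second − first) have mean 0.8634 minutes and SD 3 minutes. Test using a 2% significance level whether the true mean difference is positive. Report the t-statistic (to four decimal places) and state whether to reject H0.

H0: μ_d = 0; H1: μ_d > 0 (paired t-test on the differences, right-tailed).
t = d̄/(s_d/√n) = 0.8634/(3/√19) = 1.2545
df = n − 1 = 18
p-value = P(T ≥ 1.2545) ≈ 0.1129
Since p ≈ 0.1129 > α = 0.02, fail to reject H0; the data do not provide sufficient evidence against H0.

t = 1.2545; fail to reject H0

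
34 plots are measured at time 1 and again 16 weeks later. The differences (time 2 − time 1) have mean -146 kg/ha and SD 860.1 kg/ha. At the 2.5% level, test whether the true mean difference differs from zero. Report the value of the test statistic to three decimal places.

H0: μ_d = 0; H1: μ_d ≠ 0 (paired t-test on the differences, two-sided).
t = d̄/(s_d/√n) = -146/(860.1/√34) = -0.990
df = n − 1 = 33
Two-sided p-value ≈ 0.329
Since p ≈ 0.329 > α = 0.025, fail to reject H0; the evidence is not statistically significant.

-0.990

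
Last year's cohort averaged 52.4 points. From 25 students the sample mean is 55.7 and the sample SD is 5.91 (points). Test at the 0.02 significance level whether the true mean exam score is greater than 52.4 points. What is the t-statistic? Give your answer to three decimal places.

H0: μ = 52.4; H1: μ > 52.4 (one-sample t-test, right-tailed).
t = (x̄ − μ₀)/(s/√n) = (55.7 − 52.4)/(5.91/√25) = 2.792
df = n − 1 = 24
p-value = P(T ≥ 2.792) ≈ 0.0051
Since p ≈ 0.0051 < α = 0.02, reject H0; the evidence is statistically significant.

2.792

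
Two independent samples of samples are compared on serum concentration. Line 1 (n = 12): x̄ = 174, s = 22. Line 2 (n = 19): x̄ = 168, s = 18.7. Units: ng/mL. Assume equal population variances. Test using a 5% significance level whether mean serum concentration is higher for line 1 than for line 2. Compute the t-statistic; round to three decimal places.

0.813

Let group 1 = line 1, group 2 = line 2. H0: μ_1 = μ_2; H1: μ_1 > μ_2 (two-sample pooled-variance t-test, right-tailed).
s_p² = [(12−1)·22² + (19−1)·18.7²]/(12+19−2) = 400.635
t = (174 − 168)/√[400.635·(1/12 + 1/19)] = 0.813
df = n₁ + n₂ − 2 = 29
p-value = P(T ≥ 0.813) ≈ 0.2114
Since p ≈ 0.2114 > α = 0.05, fail to reject H0; the data do not provide sufficient evidence against H0.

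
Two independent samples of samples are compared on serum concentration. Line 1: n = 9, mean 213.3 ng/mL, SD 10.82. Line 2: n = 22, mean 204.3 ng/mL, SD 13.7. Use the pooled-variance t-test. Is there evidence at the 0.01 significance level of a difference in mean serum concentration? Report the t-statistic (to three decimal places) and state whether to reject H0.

Let group 1 = line 1, group 2 = line 2. H0: μ_1 = μ_2; H1: μ_1 ≠ μ_2 (two-sample pooled-variance t-test, two-sided).
s_p² = [(9−1)·10.82² + (22−1)·13.7²]/(9+22−2) = 168.209
t = (213.3 − 204.3)/√[168.209·(1/9 + 1/22)] = 1.754
df = n₁ + n₂ − 2 = 29
Two-sided p-value ≈ 0.090
Since p ≈ 0.090 > α = 0.01, fail to reject H0; the evidence is not statistically significant.

t = 1.754; fail to reject H0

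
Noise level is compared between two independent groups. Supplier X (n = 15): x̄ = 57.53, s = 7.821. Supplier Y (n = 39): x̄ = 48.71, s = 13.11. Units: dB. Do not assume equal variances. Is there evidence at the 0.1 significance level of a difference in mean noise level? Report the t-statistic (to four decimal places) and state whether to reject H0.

Let group 1 = supplier X, group 2 = supplier Y. H0: μ_1 = μ_2; H1: μ_1 ≠ μ_2 (Welch's two-sample t-test, two-sided).
t = (x̄_1 − x̄_2)/√(s_1²/n_1 + s_2²/n_2) = (57.53 − 48.71)/√(7.821²/15 + 13.11²/39) = 3.0279
Welch–Satterthwaite df ≈ 42.38
Two-sided p-value ≈ 0.004
Since p ≈ 0.004 < α = 0.1, reject H0; the data support H1.

t = 3.0279; reject H0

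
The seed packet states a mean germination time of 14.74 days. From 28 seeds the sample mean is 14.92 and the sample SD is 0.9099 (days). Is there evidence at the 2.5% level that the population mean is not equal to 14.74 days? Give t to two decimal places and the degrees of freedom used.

H0: μ = 14.74; H1: μ ≠ 14.74 (one-sample t-test, two-sided).
t = (x̄ − μ₀)/(s/√n) = (14.92 − 14.74)/(0.9099/√28) = 1.05
df = n − 1 = 27
Two-sided p-value ≈ 0.304
Since p ≈ 0.304 > α = 0.025, fail to reject H0; the evidence is not statistically significant.

t = 1.05, df = 27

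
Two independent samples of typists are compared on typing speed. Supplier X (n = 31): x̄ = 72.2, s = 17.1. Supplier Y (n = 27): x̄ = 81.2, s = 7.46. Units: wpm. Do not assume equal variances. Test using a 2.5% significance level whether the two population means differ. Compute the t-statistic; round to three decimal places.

-2.655

Let group 1 = supplier X, group 2 = supplier Y. H0: μ_1 = μ_2; H1: μ_1 ≠ μ_2 (Welch's two-sample t-test, two-sided).
t = (x̄_1 − x̄_2)/√(s_1²/n_1 + s_2²/n_2) = (72.2 − 81.2)/√(17.1²/31 + 7.46²/27) = -2.655
Welch–Satterthwaite df ≈ 42.22
Two-sided p-value ≈ 0.011
Since p ≈ 0.011 < α = 0.025, reject H0; the data support H1.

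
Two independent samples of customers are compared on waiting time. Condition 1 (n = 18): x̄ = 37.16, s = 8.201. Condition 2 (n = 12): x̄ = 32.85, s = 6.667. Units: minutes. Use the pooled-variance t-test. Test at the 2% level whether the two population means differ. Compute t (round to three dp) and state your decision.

Let group 1 = condition 1, group 2 = condition 2. H0: μ_1 = μ_2; H1: μ_1 ≠ μ_2 (two-sample pooled-variance t-test, two-sided).
s_p² = [(18−1)·8.201² + (12−1)·6.667²]/(18+12−2) = 58.2963
t = (37.16 − 32.85)/√[58.2963·(1/18 + 1/12)] = 1.515
df = n₁ + n₂ − 2 = 28
Two-sided p-value ≈ 0.141
Since p ≈ 0.141 > α = 0.02, fail to reject H0; the data do not provide sufficient evidence against H0.

t = 1.515; fail to reject H0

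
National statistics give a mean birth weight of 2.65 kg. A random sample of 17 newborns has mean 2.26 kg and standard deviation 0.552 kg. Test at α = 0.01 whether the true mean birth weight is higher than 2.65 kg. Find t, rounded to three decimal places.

-2.913

H0: μ = 2.65; H1: μ > 2.65 (one-sample t-test, right-tailed).
t = (x̄ − μ₀)/(s/√n) = (2.26 − 2.65)/(0.552/√17) = -2.913
df = n − 1 = 16
p-value = P(T ≥ -2.913) ≈ 0.995
Since p ≈ 0.995 > α = 0.01, fail to reject H0; the evidence is not statistically significant.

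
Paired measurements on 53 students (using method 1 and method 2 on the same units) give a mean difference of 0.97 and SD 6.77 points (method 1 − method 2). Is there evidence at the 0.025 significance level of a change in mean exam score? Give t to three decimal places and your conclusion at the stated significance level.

H0: μ_d = 0; H1: μ_d ≠ 0 (paired t-test on the differences, two-sided).
t = d̄/(s_d/√n) = 0.97/(6.77/√53) = 1.043
df = n − 1 = 52
Two-sided p-value ≈ 0.302
Since p ≈ 0.302 > α = 0.025, fail to reject H0; the evidence is not statistically significant.

t = 1.043; fail to reject H0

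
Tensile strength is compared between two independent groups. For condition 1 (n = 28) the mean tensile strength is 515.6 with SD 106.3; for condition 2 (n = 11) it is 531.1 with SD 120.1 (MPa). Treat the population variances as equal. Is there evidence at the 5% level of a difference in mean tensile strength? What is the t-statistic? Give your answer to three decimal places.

Let group 1 = condition 1, group 2 = condition 2. H0: μ_1 = μ_2; H1: μ_1 ≠ μ_2 (two-sample pooled-variance t-test, two-sided).
s_p² = [(28−1)·106.3² + (11−1)·120.1²]/(28+11−2) = 12144.1
t = (515.6 − 531.1)/√[12144.1·(1/28 + 1/11)] = -0.395
df = n₁ + n₂ − 2 = 37
Two-sided p-value ≈ 0.695
Since p ≈ 0.695 > α = 0.05, fail to reject H0; the evidence is not statistically significant.

-0.395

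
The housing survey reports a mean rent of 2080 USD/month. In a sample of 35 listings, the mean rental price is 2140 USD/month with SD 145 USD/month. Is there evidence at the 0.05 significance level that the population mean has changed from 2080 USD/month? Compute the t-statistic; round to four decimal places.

2.4480

H0: μ = 2080; H1: μ ≠ 2080 (one-sample t-test, two-sided).
t = (x̄ − μ₀)/(s/√n) = (2140 − 2080)/(145/√35) = 2.4480
df = n − 1 = 34
Two-sided p-value ≈ 0.020
Since p ≈ 0.020 < α = 0.05, reject H0; the data support H1.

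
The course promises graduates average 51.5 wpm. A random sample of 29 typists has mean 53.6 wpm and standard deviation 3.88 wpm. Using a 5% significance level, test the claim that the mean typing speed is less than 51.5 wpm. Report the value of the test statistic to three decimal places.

H0: μ = 51.5; H1: μ < 51.5 (one-sample t-test, left-tailed).
t = (x̄ − μ₀)/(s/√n) = (53.6 − 51.5)/(3.88/√29) = 2.915
df = n − 1 = 28
p-value = P(T ≤ 2.915) ≈ 0.9965
Since p ≈ 0.9965 > α = 0.05, fail to reject H0; the evidence is not statistically significant.

2.915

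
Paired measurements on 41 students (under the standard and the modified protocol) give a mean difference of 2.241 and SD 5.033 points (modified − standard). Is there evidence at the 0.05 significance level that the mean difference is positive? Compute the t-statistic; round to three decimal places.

H0: μ_d = 0; H1: μ_d > 0 (paired t-test on the differences, right-tailed).
t = d̄/(s_d/√n) = 2.241/(5.033/√41) = 2.851
df = n − 1 = 40
p-value = P(T ≥ 2.851) ≈ 0.0034
Since p ≈ 0.0034 < α = 0.05, reject H0; the evidence is statistically significant.

2.851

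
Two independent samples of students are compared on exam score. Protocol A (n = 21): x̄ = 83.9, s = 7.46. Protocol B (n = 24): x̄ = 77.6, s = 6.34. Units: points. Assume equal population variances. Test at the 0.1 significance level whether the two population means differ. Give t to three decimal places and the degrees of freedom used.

Let group 1 = protocol A, group 2 = protocol B. H0: μ_1 = μ_2; H1: μ_1 ≠ μ_2 (two-sample pooled-variance t-test, two-sided).
s_p² = [(21−1)·7.46² + (24−1)·6.34²]/(21+24−2) = 47.3844
t = (83.9 − 77.6)/√[47.3844·(1/21 + 1/24)] = 3.063
df = n₁ + n₂ − 2 = 43
Two-sided p-value ≈ 0.004
Since p ≈ 0.004 < α = 0.1, reject H0; the evidence is statistically significant.

t = 3.063, df = 43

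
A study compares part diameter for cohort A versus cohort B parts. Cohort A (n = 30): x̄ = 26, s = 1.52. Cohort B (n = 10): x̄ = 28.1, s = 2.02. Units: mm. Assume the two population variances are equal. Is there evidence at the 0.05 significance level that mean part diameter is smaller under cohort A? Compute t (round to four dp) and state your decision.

Let group 1 = cohort A, group 2 = cohort B. H0: μ_1 = μ_2; H1: μ_1 < μ_2 (two-sample pooled-variance t-test, left-tailed).
s_p² = [(30−1)·1.52² + (10−1)·2.02²]/(30+10−2) = 2.72961
t = (26 − 28.1)/√[2.72961·(1/30 + 1/10)] = -3.4810
df = n₁ + n₂ − 2 = 38
p-value = P(T ≤ -3.4810) ≈ 0.0006
Since p ≈ 0.0006 < α = 0.05, reject H0; the evidence is statistically significant.

t = -3.4810; reject H0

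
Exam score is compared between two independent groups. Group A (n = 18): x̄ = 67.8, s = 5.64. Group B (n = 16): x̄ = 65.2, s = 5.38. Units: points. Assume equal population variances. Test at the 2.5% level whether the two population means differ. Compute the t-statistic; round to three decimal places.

1.371

Let group 1 = group A, group 2 = group B. H0: μ_1 = μ_2; H1: μ_1 ≠ μ_2 (two-sample pooled-variance t-test, two-sided).
s_p² = [(18−1)·5.64² + (16−1)·5.38²]/(18+16−2) = 30.4665
t = (67.8 − 65.2)/√[30.4665·(1/18 + 1/16)] = 1.371
df = n₁ + n₂ − 2 = 32
Two-sided p-value ≈ 0.180
Since p ≈ 0.180 > α = 0.025, fail to reject H0; the evidence is not statistically significant.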